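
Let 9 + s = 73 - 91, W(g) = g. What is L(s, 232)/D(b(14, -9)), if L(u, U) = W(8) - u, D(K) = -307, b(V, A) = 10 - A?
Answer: -35/307 ≈ -0.11401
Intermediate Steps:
s = -27 (s = -9 + (73 - 91) = -9 - 18 = -27)
L(u, U) = 8 - u
L(s, 232)/D(b(14, -9)) = (8 - 1*(-27))/(-307) = (8 + 27)*(-1/307) = 35*(-1/307) = -35/307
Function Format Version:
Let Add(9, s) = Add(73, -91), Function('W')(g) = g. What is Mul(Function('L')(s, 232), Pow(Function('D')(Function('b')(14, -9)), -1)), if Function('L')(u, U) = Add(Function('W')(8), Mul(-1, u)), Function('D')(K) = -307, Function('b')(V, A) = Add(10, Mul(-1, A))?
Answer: Rational(-35, 307) ≈ -0.11401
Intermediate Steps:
s = -27 (s = Add(-9, Add(73, -91)) = Add(-9, -18) = -27)
Function('L')(u, U) = Add(8, Mul(-1, u))
Mul(Function('L')(s, 232), Pow(Function('D')(Function('b')(14, -9)), -1)) = Mul(Add(8, Mul(-1, -27)), Pow(-307, -1)) = Mul(Add(8, 27), Rational(-1, 307)) = Mul(35, Rational(-1, 307)) = Rational(-35, 307)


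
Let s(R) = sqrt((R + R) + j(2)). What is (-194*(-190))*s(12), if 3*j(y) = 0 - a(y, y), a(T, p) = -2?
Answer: 36860*sqrt(222)/3 ≈ 1.8307e+5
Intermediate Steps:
j(y) = 2/3 (j(y) = (0 - 1*(-2))/3 = (0 + 2)/3 = (1/3)*2 = 2/3)
s(R) = sqrt(2/3 + 2*R) (s(R) = sqrt((R + R) + 2/3) = sqrt(2*R + 2/3) = sqrt(2/3 + 2*R))
(-194*(-190))*s(12) = (-194*(-190))*(sqrt(6 + 18*12)/3) = 36860*(sqrt(6 + 216)/3) = 36860*(sqrt(222)/3) = 36860*sqrt(222)/3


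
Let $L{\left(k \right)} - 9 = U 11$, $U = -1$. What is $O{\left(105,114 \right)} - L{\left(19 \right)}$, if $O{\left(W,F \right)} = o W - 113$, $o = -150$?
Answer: $-15861$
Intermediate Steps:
$O{\left(W,F \right)} = -113 - 150 W$ ($O{\left(W,F \right)} = - 150 W - 113 = -113 - 150 W$)
$L{\left(k \right)} = -2$ ($L{\left(k \right)} = 9 - 11 = -2$)
$O{\left(105,114 \right)} - L{\left(19 \right)} = \left(-113 - 15750\right) - -2 = \left(-113 - 15750\right) + 2 = -15863 + 2 = -15861$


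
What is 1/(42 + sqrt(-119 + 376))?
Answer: 42/1507 - sqrt(257)/1507 ≈ 0.017232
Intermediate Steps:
1/(42 + sqrt(-119 + 376)) = 1/(42 + sqrt(257))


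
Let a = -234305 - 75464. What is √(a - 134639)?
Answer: 2*I*√111102 ≈ 666.64*I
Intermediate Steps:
a = -309769
√(a - 134639) = √(-309769 - 134639) = √(-444408) = 2*I*√111102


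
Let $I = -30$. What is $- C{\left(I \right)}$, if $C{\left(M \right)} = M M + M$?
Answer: $-870$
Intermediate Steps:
$C{\left(M \right)} = M + M^{2}$ ($C{\left(M \right)} = M^{2} + M = M + M^{2}$)
$- C{\left(I \right)} = - \left(-30\right) \left(1 - 30\right) = - \left(-30\right) \left(-29\right) = \left(-1\right) 870 = -870$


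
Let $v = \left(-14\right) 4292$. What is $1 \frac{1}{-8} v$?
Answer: $7511$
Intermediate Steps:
$v = -60088$
$1 \frac{1}{-8} v = 1 \frac{1}{-8} \left(-60088\right) = 1 \left(- \frac{1}{8}\right) \left(-60088\right) = \left(- \frac{1}{8}\right) \left(-60088\right) = 7511$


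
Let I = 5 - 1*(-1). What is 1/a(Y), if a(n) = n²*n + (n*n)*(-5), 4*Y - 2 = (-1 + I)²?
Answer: 64/5103 ≈ 0.012542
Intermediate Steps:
I = 6 (I = 5 + 1 = 6)
Y = 27/4 (Y = ½ + (-1 + 6)²/4 = ½ + (¼)*5² = ½ + (¼)*25 = ½ + 25/4 = 27/4 ≈ 6.7500)
a(n) = n³ - 5*n² (a(n) = n³ + n²*(-5) = n³ - 5*n²)
1/a(Y) = 1/((27/4)²*(-5 + 27/4)) = 1/((729/16)*(7/4)) = 1/(5103/64) = 64/5103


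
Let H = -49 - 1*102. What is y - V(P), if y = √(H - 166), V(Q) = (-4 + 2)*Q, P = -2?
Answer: -4 + I*√317 ≈ -4.0 + 17.805*I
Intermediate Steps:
H = -151 (H = -49 - 102 = -151)
V(Q) = -2*Q
y = I*√317 (y = √(-151 - 166) = √(-317) = I*√317 ≈ 17.805*I)
y - V(P) = I*√317 - (-2)*(-2) = I*√317 - 1*4 = I*√317 - 4 = -4 + I*√317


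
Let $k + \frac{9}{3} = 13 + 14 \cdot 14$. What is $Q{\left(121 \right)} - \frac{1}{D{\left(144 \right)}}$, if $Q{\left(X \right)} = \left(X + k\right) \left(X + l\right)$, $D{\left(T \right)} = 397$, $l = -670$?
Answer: $- \frac{71270632}{397} \approx -1.7952 \cdot 10^{5}$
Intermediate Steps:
$k = 206$ ($k = -3 + \left(13 + 14 \cdot 14\right) = -3 + \left(13 + 196\right) = -3 + 209 = 206$)
$Q{\left(X \right)} = \left(-670 + X\right) \left(206 + X\right)$ ($Q{\left(X \right)} = \left(X + 206\right) \left(X - 670\right) = \left(206 + X\right) \left(-670 + X\right) = \left(-670 + X\right) \left(206 + X\right)$)
$Q{\left(121 \right)} - \frac{1}{D{\left(144 \right)}} = \left(-138020 + 121^{2} - 56144\right) - \frac{1}{397} = \left(-138020 + 14641 - 56144\right) - \frac{1}{397} = -179523 - \frac{1}{397} = - \frac{71270632}{397}$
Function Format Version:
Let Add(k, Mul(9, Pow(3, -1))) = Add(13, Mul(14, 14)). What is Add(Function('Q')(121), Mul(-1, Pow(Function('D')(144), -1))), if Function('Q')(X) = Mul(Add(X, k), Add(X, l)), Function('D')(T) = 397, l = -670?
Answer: Rational(-71270632, 397) ≈ -1.7952e+5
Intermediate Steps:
k = 206 (k = Add(-3, Add(13, Mul(14, 14))) = Add(-3, Add(13, 196)) = Add(-3, 209) = 206)
Function('Q')(X) = Mul(Add(-670, X), Add(206, X)) (Function('Q')(X) = Mul(Add(X, 206), Add(X, -670)) = Mul(Add(206, X), Add(-670, X)) = Mul(Add(-670, X), Add(206, X)))
Add(Function('Q')(121), Mul(-1, Pow(Function('D')(144), -1))) = Add(Add(-138020, Pow(121, 2), Mul(-464, 121)), Mul(-1, Pow(397, -1))) = Add(Add(-138020, 14641, -56144), Mul(-1, Rational(1, 397))) = Add(-179523, Rational(-1, 397)) = Rational(-71270632, 397)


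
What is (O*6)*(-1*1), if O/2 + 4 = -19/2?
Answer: 162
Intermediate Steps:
O = -27 (O = -8 + 2*(-19/2) = -8 - 19 = -27)
(O*6)*(-1*1) = (-27*6)*(-1*1) = -162*(-1) = 162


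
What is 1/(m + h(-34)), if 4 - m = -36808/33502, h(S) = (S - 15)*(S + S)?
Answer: 16751/55899740 ≈ 0.00029966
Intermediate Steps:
h(S) = 2*S*(-15 + S) (h(S) = (-15 + S)*(2*S) = 2*S*(-15 + S))
m = 85408/16751 (m = 4 - (-36808)/33502 = 4 - 1*(-18404/16751) = 4 + 18404/16751 = 85408/16751 ≈ 5.0987)
1/(m + h(-34)) = 1/(85408/16751 + 2*(-34)*(-15 - 34)) = 1/(85408/16751 + 2*(-34)*(-49)) = 1/(85408/16751 + 3332) = 1/(55899740/16751) = 16751/55899740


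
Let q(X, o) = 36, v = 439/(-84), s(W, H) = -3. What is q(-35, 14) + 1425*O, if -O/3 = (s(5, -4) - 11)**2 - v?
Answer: -24085767/28 ≈ -8.6021e+5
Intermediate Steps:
v = -439/84 (v = 439*(-1/84) = -439/84 ≈ -5.2262)
O = -16903/28 (O = -3*((-3 - 11)**2 - 1*(-439/84)) = -3*((-14)**2 + 439/84) = -3*(196 + 439/84) = -3*16903/84 = -16903/28 ≈ -603.68)
q(-35, 14) + 1425*O = 36 + 1425*(-16903/28) = 36 - 24086775/28 = -24085767/28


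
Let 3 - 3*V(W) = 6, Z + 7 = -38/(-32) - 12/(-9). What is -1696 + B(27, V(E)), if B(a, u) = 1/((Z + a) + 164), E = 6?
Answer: -15184240/8953 ≈ -1696.0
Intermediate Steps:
Z = -215/48 (Z = -7 + (-38/(-32) - 12/(-9)) = -7 + (-38*(-1/32) - 12*(-1/9)) = -7 + (19/16 + 4/3) = -7 + 121/48 = -215/48 ≈ -4.4792)
V(W) = -1 (V(W) = 1 - 1/3*6 = 1 - 2 = -1)
B(a, u) = 1/(7657/48 + a) (B(a, u) = 1/((-215/48 + a) + 164) = 1/(7657/48 + a))
-1696 + B(27, V(E)) = -1696 + 48/(7657 + 48*27) = -1696 + 48/(7657 + 1296) = -1696 + 48/8953 = -15184240/8953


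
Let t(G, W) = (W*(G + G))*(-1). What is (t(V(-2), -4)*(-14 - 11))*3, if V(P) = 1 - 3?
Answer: 1200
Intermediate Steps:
V(P) = -2
t(G, W) = -2*G*W (t(G, W) = (W*(2*G))*(-1) = (2*G*W)*(-1) = -2*G*W)
(t(V(-2), -4)*(-14 - 11))*3 = ((-2*(-2)*(-4))*(-14 - 11))*3 = -16*(-25)*3 = 400*3 = 1200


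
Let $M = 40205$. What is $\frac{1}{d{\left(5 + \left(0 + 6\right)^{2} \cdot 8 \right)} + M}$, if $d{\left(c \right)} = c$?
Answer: $\frac{1}{40498} \approx 2.4693 \cdot 10^{-5}$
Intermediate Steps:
$\frac{1}{d{\left(5 + \left(0 + 6\right)^{2} \cdot 8 \right)} + M} = \frac{1}{\left(5 + \left(0 + 6\right)^{2} \cdot 8\right) + 40205} = \frac{1}{\left(5 + 6^{2} \cdot 8\right) + 40205} = \frac{1}{\left(5 + 36 \cdot 8\right) + 40205} = \frac{1}{\left(5 + 288\right) + 40205} = \frac{1}{293 + 40205} = \frac{1}{40498}$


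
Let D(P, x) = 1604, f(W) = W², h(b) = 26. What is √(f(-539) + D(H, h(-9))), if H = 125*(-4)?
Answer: 5*√11685 ≈ 540.49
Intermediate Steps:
H = -500
√(f(-539) + D(H, h(-9))) = √((-539)² + 1604) = √(290521 + 1604) = √292125 = 5*√11685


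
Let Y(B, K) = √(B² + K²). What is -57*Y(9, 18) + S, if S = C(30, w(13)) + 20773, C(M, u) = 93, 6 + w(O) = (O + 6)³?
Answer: 20866 - 513*√5 ≈ 19719.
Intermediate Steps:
w(O) = -6 + (6 + O)³ (w(O) = -6 + (O + 6)³ = -6 + (6 + O)³)
S = 20866 (S = 93 + 20773 = 20866)
-57*Y(9, 18) + S = -57*√(9² + 18²) + 20866 = -57*√(81 + 324) + 20866 = -513*√5 + 20866 = 20866 - 513*√5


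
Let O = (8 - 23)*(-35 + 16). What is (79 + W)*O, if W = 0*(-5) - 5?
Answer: 21090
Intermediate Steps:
W = -5 (W = 0 - 5 = -5)
O = 285 (O = -15*(-19) = 285)
(79 + W)*O = (79 - 5)*285 = 74*285 = 21090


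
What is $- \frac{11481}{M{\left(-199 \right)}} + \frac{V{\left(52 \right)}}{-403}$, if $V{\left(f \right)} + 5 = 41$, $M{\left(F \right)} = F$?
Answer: $\frac{4619679}{80197} \approx 57.604$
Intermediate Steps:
$V{\left(f \right)} = 36$ ($V{\left(f \right)} = -5 + 41 = 36$)
$- \frac{11481}{M{\left(-199 \right)}} + \frac{V{\left(52 \right)}}{-403} = - \frac{11481}{-199} + \frac{36}{-403} = \left(-11481\right) \left(- \frac{1}{199}\right) + 36 \left(- \frac{1}{403}\right) = \frac{11481}{199} - \frac{36}{403} = \frac{4619679}{80197}$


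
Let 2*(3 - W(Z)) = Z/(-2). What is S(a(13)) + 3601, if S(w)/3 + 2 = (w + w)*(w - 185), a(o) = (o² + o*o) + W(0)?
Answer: 322771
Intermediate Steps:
W(Z) = 3 + Z/4 (W(Z) = 3 - Z/(2*(-2)) = 3 - Z*(-1)/(2*2) = 3 - (-1)*Z/4 = 3 + Z/4)
a(o) = 3 + 2*o² (a(o) = (o² + o*o) + (3 + (¼)*0) = (o² + o²) + (3 + 0) = 2*o² + 3 = 3 + 2*o²)
S(w) = -6 + 6*w*(-185 + w) (S(w) = -6 + 3*((w + w)*(w - 185)) = -6 + 3*((2*w)*(-185 + w)) = -6 + 3*(2*w*(-185 + w)) = -6 + 6*w*(-185 + w))
S(a(13)) + 3601 = (-6 - 1110*(3 + 2*13²) + 6*(3 + 2*13²)²) + 3601 = (-6 - 1110*(3 + 2*169) + 6*(3 + 2*169)²) + 3601 = (-6 - 1110*(3 + 338) + 6*(3 + 338)²) + 3601 = (-6 - 1110*341 + 6*341²) + 3601 = (-6 - 378510 + 6*116281) + 3601 = (-6 - 378510 + 697686) + 3601 = 319170 + 3601 = 322771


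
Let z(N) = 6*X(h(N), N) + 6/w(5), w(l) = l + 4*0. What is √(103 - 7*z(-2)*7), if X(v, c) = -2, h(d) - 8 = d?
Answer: √15805/5 ≈ 25.144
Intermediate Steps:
h(d) = 8 + d
w(l) = l (w(l) = l + 0 = l)
z(N) = -54/5 (z(N) = 6*(-2) + 6/5 = -12 + 6*(⅕) = -12 + 6/5 = -54/5)
√(103 - 7*z(-2)*7) = √(103 - 7*(-54/5)*7) = √(103 + (378/5)*7) = √(103 + 2646/5) = √(3161/5) = √15805/5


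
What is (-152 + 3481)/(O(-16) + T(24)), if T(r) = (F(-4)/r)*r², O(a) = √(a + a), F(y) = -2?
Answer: -9987/146 - 3329*I*√2/584 ≈ -68.404 - 8.0615*I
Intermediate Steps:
O(a) = √2*√a (O(a) = √(2*a) = √2*√a)
T(r) = -2*r (T(r) = (-2/r)*r² = -2*r)
(-152 + 3481)/(O(-16) + T(24)) = (-152 + 3481)/(√2*√(-16) - 2*24) = 3329/(√2*(4*I) - 48) = 3329/(4*I*√2 - 48) = 3329/(-48 + 4*I*√2)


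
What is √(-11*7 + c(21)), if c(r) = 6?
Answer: I*√71 ≈ 8.4261*I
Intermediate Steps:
√(-11*7 + c(21)) = √(-11*7 + 6) = √(-77 + 6) = √(-71) = I*√71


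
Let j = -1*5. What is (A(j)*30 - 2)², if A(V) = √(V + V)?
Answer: -8996 - 120*I*√10 ≈ -8996.0 - 379.47*I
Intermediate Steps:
j = -5
A(V) = √2*√V (A(V) = √(2*V) = √2*√V)
(A(j)*30 - 2)² = ((√2*√(-5))*30 - 2)² = ((√2*(I*√5))*30 - 2)² = ((I*√10)*30 - 2)² = (30*I*√10 - 2)² = (-2 + 30*I*√10)²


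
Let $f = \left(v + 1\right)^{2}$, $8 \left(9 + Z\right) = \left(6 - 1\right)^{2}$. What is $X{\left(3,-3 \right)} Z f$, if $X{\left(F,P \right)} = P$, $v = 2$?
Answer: $\frac{1269}{8} \approx 158.63$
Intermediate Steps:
$Z = - \frac{47}{8}$ ($Z = -9 + \frac{\left(6 - 1\right)^{2}}{8} = -9 + \frac{5^{2}}{8} = -9 + \frac{1}{8} \cdot 25 = -9 + \frac{25}{8} = - \frac{47}{8} \approx -5.875$)
$f = 9$ ($f = \left(2 + 1\right)^{2} = 3^{2} = 9$)
$X{\left(3,-3 \right)} Z f = \left(-3\right) \left(- \frac{47}{8}\right) 9 = \frac{141}{8} \cdot 9 = \frac{1269}{8}$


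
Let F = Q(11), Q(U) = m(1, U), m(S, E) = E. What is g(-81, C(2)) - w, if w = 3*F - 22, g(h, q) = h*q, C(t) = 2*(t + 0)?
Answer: -335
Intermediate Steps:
Q(U) = U
C(t) = 2*t
F = 11
w = 11 (w = 3*11 - 22 = 33 - 22 = 11)
g(-81, C(2)) - w = -162*2 - 1*11 = -81*4 - 11 = -324 - 11 = -335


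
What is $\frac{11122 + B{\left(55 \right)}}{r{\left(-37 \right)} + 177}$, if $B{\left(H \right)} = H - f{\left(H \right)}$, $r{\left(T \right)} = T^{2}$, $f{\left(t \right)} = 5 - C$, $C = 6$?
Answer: $\frac{5589}{773} \approx 7.2303$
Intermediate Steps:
$f{\left(t \right)} = -1$ ($f{\left(t \right)} = 5 - 6 = -1$)
$B{\left(H \right)} = 1 + H$ ($B{\left(H \right)} = H - -1 = H + 1 = 1 + H$)
$\frac{11122 + B{\left(55 \right)}}{r{\left(-37 \right)} + 177} = \frac{11122 + \left(1 + 55\right)}{\left(-37\right)^{2} + 177} = \frac{11122 + 56}{1369 + 177} = \frac{11178}{1546} = 11178 \cdot \frac{1}{1546} = \frac{5589}{773}$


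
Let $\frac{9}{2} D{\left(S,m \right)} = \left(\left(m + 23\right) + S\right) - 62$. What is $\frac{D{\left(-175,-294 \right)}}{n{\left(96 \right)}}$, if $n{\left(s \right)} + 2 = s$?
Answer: $- \frac{508}{423} \approx -1.2009$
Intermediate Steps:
$n{\left(s \right)} = -2 + s$
$D{\left(S,m \right)} = - \frac{26}{3} + \frac{2 S}{9} + \frac{2 m}{9}$ ($D{\left(S,m \right)} = \frac{2 \left(\left(\left(m + 23\right) + S\right) - 62\right)}{9} = \frac{2 \left(\left(\left(23 + m\right) + S\right) - 62\right)}{9} = \frac{2 \left(\left(23 + S + m\right) - 62\right)}{9} = \frac{2 \left(-39 + S + m\right)}{9} = - \frac{26}{3} + \frac{2 S}{9} + \frac{2 m}{9}$)
$\frac{D{\left(-175,-294 \right)}}{n{\left(96 \right)}} = \frac{- \frac{26}{3} + \frac{2}{9} \left(-175\right) + \frac{2}{9} \left(-294\right)}{-2 + 96} = \frac{- \frac{26}{3} - \frac{350}{9} - \frac{196}{3}}{94} = \left(- \frac{1016}{9}\right) \frac{1}{94} = - \frac{508}{423}$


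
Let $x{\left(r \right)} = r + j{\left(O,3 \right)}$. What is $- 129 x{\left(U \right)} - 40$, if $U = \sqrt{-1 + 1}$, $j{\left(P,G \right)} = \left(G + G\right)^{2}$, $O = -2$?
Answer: $-4684$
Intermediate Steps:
$j{\left(P,G \right)} = 4 G^{2}$ ($j{\left(P,G \right)} = \left(2 G\right)^{2} = 4 G^{2}$)
$U = 0$ ($U = \sqrt{0} = 0$)
$x{\left(r \right)} = 36 + r$ ($x{\left(r \right)} = r + 4 \cdot 3^{2} = r + 4 \cdot 9 = r + 36 = 36 + r$)
$- 129 x{\left(U \right)} - 40 = - 129 \left(36 + 0\right) - 40 = \left(-129\right) 36 - 40 = -4644 - 40 = -4684$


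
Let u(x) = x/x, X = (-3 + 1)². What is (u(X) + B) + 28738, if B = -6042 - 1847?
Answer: 20850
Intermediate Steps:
B = -7889
X = 4 (X = (-2)² = 4)
u(x) = 1
(u(X) + B) + 28738 = (1 - 7889) + 28738 = -7888 + 28738 = 20850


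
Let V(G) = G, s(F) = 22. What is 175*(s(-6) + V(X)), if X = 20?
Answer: 7350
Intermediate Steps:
175*(s(-6) + V(X)) = 175*(22 + 20) = 175*42 = 7350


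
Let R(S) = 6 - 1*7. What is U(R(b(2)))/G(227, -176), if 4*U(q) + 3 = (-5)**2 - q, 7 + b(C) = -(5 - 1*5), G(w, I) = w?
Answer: 23/908 ≈ 0.025330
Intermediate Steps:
b(C) = -7 (b(C) = -7 - (5 - 1*5) = -7 - (5 - 5) = -7 - 1*0 = -7 + 0 = -7)
R(S) = -1 (R(S) = 6 - 7 = -1)
U(q) = 11/2 - q/4 (U(q) = -3/4 + ((-5)**2 - q)/4 = -3/4 + (25 - q)/4 = -3/4 + (25/4 - q/4) = 11/2 - q/4)
U(R(b(2)))/G(227, -176) = (11/2 - 1/4*(-1))/227 = (11/2 + 1/4)*(1/227) = (23/4)*(1/227) = 23/908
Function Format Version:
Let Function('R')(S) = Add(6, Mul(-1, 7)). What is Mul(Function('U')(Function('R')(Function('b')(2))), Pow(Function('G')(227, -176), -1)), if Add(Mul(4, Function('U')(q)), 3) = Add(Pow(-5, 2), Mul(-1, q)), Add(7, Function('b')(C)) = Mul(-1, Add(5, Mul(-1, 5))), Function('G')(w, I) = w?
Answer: Rational(23, 908) ≈ 0.025330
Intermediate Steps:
Function('b')(C) = -7 (Function('b')(C) = Add(-7, Mul(-1, Add(5, Mul(-1, 5)))) = Add(-7, Mul(-1, Add(5, -5))) = Add(-7, Mul(-1, 0)) = Add(-7, 0) = -7)
Function('R')(S) = -1 (Function('R')(S) = Add(6, -7) = -1)
Function('U')(q) = Add(Rational(11, 2), Mul(Rational(-1, 4), q)) (Function('U')(q) = Add(Rational(-3, 4), Mul(Rational(1, 4), Add(Pow(-5, 2), Mul(-1, q)))) = Add(Rational(-3, 4), Mul(Rational(1, 4), Add(25, Mul(-1, q)))) = Add(Rational(-3, 4), Add(Rational(25, 4), Mul(Rational(-1, 4), q))) = Add(Rational(11, 2), Mul(Rational(-1, 4), q)))
Mul(Function('U')(Function('R')(Function('b')(2))), Pow(Function('G')(227, -176), -1)) = Mul(Add(Rational(11, 2), Mul(Rational(-1, 4), -1)), Pow(227, -1)) = Mul(Add(Rational(11, 2), Rational(1, 4)), Rational(1, 227)) = Mul(Rational(23, 4), Rational(1, 227)) = Rational(23, 908)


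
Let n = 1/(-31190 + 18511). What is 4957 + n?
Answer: 62849802/12679 ≈ 4957.0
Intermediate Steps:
n = -1/12679 (n = 1/(-12679) = -1/12679 ≈ -7.8871e-5)
4957 + n = 4957 - 1/12679 = 62849802/12679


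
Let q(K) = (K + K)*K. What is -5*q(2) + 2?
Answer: -38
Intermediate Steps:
q(K) = 2*K² (q(K) = (2*K)*K = 2*K²)
-5*q(2) + 2 = -10*2² + 2 = -10*4 + 2 = -5*8 + 2 = -40 + 2 = -38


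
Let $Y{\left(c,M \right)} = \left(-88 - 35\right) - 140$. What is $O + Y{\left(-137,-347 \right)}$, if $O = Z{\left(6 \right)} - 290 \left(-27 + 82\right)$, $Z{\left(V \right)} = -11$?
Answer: $-16224$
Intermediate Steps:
$Y{\left(c,M \right)} = -263$ ($Y{\left(c,M \right)} = \left(-88 - 35\right) - 140 = -123 - 140 = -263$)
$O = -15961$ ($O = -11 - 290 \left(-27 + 82\right) = -11 - 15950 = -15961$)
$O + Y{\left(-137,-347 \right)} = -15961 - 263 = -16224$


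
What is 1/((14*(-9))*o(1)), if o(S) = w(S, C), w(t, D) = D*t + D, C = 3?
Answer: -1/756 ≈ -0.0013228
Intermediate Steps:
w(t, D) = D + D*t
o(S) = 3 + 3*S (o(S) = 3*(1 + S) = 3 + 3*S)
1/((14*(-9))*o(1)) = 1/((14*(-9))*(3 + 3*1)) = 1/(-126*(3 + 3)) = 1/(-126*6) = 1/(-756) = -1/756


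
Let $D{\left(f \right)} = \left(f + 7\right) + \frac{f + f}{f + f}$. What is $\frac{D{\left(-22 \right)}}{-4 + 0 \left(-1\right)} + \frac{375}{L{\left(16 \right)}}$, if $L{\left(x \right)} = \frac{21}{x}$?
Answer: $\frac{4049}{14} \approx 289.21$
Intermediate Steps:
$D{\left(f \right)} = 8 + f$ ($D{\left(f \right)} = \left(7 + f\right) + \frac{2 f}{2 f} = \left(7 + f\right) + 2 f \frac{1}{2 f} = \left(7 + f\right) + 1 = 8 + f$)
$\frac{D{\left(-22 \right)}}{-4 + 0 \left(-1\right)} + \frac{375}{L{\left(16 \right)}} = \frac{8 - 22}{-4 + 0 \left(-1\right)} + \frac{375}{21 \cdot \frac{1}{16}} = - \frac{14}{-4 + 0} + \frac{375}{21 \cdot \frac{1}{16}} = - \frac{14}{-4} + \frac{375}{\frac{21}{16}} = \left(-14\right) \left(- \frac{1}{4}\right) + 375 \cdot \frac{16}{21} = \frac{7}{2} + \frac{2000}{7} = \frac{4049}{14}$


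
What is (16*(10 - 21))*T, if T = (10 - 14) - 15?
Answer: 3344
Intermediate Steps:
T = -19 (T = -4 - 15 = -19)
(16*(10 - 21))*T = (16*(10 - 21))*(-19) = (16*(-11))*(-19) = -176*(-19) = 3344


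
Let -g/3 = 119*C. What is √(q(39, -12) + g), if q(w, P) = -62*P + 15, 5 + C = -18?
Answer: √8970 ≈ 94.710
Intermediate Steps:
C = -23 (C = -5 - 18 = -23)
q(w, P) = 15 - 62*P
g = 8211 (g = -357*(-23) = -3*(-2737) = 8211)
√(q(39, -12) + g) = √((15 - 62*(-12)) + 8211) = √((15 + 744) + 8211) = √(759 + 8211) = √8970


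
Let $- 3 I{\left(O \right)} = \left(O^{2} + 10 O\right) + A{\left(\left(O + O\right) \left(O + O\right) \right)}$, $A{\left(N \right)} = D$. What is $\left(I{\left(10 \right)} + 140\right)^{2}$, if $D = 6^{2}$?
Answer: $\frac{33856}{9} \approx 3761.8$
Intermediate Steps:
$D = 36$
$A{\left(N \right)} = 36$
$I{\left(O \right)} = -12 - \frac{10 O}{3} - \frac{O^{2}}{3}$ ($I{\left(O \right)} = - \frac{\left(O^{2} + 10 O\right) + 36}{3} = - \frac{36 + O^{2} + 10 O}{3} = -12 - \frac{10 O}{3} - \frac{O^{2}}{3}$)
$\left(I{\left(10 \right)} + 140\right)^{2} = \left(\left(-12 - \frac{100}{3} - \frac{10^{2}}{3}\right) + 140\right)^{2} = \left(\left(-12 - \frac{100}{3} - \frac{100}{3}\right) + 140\right)^{2} = \left(- \frac{236}{3} + 140\right)^{2} = \left(\frac{184}{3}\right)^{2} = \frac{33856}{9}$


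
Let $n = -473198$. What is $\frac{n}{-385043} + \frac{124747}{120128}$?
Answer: $\frac{104877288465}{46254445504} \approx 2.2674$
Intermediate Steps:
$\frac{n}{-385043} + \frac{124747}{120128} = - \frac{473198}{-385043} + \frac{124747}{120128} = \left(-473198\right) \left(- \frac{1}{385043}\right) + 124747 \cdot \frac{1}{120128} = \frac{473198}{385043} + \frac{124747}{120128} = \frac{104877288465}{46254445504}$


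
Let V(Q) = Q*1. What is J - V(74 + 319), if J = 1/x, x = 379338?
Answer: -149079833/379338 ≈ -393.00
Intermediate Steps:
V(Q) = Q
J = 1/379338 ≈ 2.6362e-6
J - V(74 + 319) = 1/379338 - (74 + 319) = 1/379338 - 1*393 = 1/379338 - 393 = -149079833/379338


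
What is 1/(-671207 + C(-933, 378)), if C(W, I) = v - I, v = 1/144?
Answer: -144/96708239 ≈ -1.4890e-6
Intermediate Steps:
v = 1/144 ≈ 0.0069444
C(W, I) = 1/144 - I
1/(-671207 + C(-933, 378)) = 1/(-671207 + (1/144 - 1*378)) = 1/(-671207 + (1/144 - 378)) = 1/(-671207 - 54431/144) = 1/(-96708239/144) = -144/96708239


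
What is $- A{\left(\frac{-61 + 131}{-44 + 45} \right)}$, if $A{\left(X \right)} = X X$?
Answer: $-4900$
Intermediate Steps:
$A{\left(X \right)} = X^{2}$
$- A{\left(\frac{-61 + 131}{-44 + 45} \right)} = - \left(\frac{-61 + 131}{-44 + 45}\right)^{2} = - \left(\frac{70}{1}\right)^{2} = - \left(70 \cdot 1\right)^{2} = - 70^{2} = \left(-1\right) 4900 = -4900$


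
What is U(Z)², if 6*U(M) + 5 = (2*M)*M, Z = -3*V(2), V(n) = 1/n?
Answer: 1/144 ≈ 0.0069444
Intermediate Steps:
Z = -3/2 ≈ -1.5000
U(M) = -⅚ + M²/3 (U(M) = -⅚ + ((2*M)*M)/6 = -⅚ + (2*M²)/6 = -⅚ + M²/3)
U(Z)² = (-⅚ + (-3/2)²/3)² = (-⅚ + (⅓)*(9/4))² = (-⅚ + ¾)² = (-1/12)² = 1/144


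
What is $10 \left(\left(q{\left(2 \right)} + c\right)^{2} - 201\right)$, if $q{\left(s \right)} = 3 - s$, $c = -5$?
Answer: $-1850$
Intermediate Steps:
$10 \left(\left(q{\left(2 \right)} + c\right)^{2} - 201\right) = 10 \left(\left(\left(3 - 2\right) - 5\right)^{2} - 201\right) = 10 \left(\left(1 - 5\right)^{2} - 201\right) = 10 \left(\left(-4\right)^{2} - 201\right) = 10 \left(16 - 201\right) = 10 \left(-185\right) = -1850$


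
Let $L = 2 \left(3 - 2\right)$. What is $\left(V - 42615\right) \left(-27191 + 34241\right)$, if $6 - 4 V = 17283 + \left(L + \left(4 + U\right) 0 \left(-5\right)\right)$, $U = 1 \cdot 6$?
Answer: $- \frac{661779975}{2} \approx -3.3089 \cdot 10^{8}$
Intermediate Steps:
$U = 6$
$L = 2$ ($L = 2 \cdot 1 = 2$)
$V = - \frac{17279}{4}$ ($V = \frac{3}{2} - \frac{17283 + \left(2 + \left(4 + 6\right) 0 \left(-5\right)\right)}{4} = \frac{3}{2} - \frac{17283 + \left(2 + 10 \cdot 0 \left(-5\right)\right)}{4} = \frac{3}{2} - \frac{17283 + \left(2 + 0 \left(-5\right)\right)}{4} = \frac{3}{2} - \frac{17283 + \left(2 + 0\right)}{4} = \frac{3}{2} - \frac{17283 + 2}{4} = \frac{3}{2} - \frac{17285}{4} = - \frac{17279}{4} \approx -4319.8$)
$\left(V - 42615\right) \left(-27191 + 34241\right) = \left(- \frac{17279}{4} - 42615\right) \left(-27191 + 34241\right) = \left(- \frac{187739}{4}\right) 7050 = - \frac{661779975}{2}$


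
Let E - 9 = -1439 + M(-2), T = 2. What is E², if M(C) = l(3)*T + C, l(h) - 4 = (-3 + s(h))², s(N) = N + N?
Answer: 1976836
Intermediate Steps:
s(N) = 2*N
l(h) = 4 + (-3 + 2*h)²
M(C) = 26 + C (M(C) = (4 + (-3 + 2*3)²)*2 + C = (4 + (-3 + 6)²)*2 + C = (4 + 3²)*2 + C = (4 + 9)*2 + C = 13*2 + C = 26 + C)
E = -1406 (E = 9 + (-1439 + (26 - 2)) = 9 + (-1439 + 24) = 9 - 1415 = -1406)
E² = (-1406)² = 1976836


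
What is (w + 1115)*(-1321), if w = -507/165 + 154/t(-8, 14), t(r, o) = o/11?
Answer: -89578331/55 ≈ -1.6287e+6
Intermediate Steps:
t(r, o) = o/11 (t(r, o) = o*(1/11) = o/11)
w = 6486/55 (w = -507/165 + 154/(((1/11)*14)) = -507*1/165 + 154/(14/11) = -169/55 + 154*(11/14) = -169/55 + 121 = 6486/55 ≈ 117.93)
(w + 1115)*(-1321) = (6486/55 + 1115)*(-1321) = (67811/55)*(-1321) = -89578331/55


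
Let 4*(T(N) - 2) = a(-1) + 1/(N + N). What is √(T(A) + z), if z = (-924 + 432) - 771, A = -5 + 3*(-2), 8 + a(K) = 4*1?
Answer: I*√2443254/44 ≈ 35.525*I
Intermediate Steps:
a(K) = -4 (a(K) = -8 + 4*1 = -8 + 4 = -4)
A = -11 (A = -5 - 6 = -11)
T(N) = 1 + 1/(8*N) (T(N) = 2 + (-4 + 1/(N + N))/4 = 2 + (-4 + 1/(2*N))/4 = 2 + (-1 + 1/(8*N)) = 1 + 1/(8*N))
z = -1263 (z = -492 - 771 = -1263)
√(T(A) + z) = √((⅛ - 11)/(-11) - 1263) = √(-1/11*(-87/8) - 1263) = √(87/88 - 1263) = √(-111057/88) = I*√2443254/44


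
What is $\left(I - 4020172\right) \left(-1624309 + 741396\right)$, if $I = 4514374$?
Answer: $-436337370426$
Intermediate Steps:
$\left(I - 4020172\right) \left(-1624309 + 741396\right) = \left(4514374 - 4020172\right) \left(-1624309 + 741396\right) = 494202 \left(-882913\right) = -436337370426$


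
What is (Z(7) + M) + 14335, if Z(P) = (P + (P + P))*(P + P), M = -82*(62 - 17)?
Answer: 10939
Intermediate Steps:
M = -3690 (M = -82*45 = -3690)
Z(P) = 6*P**2 (Z(P) = (P + 2*P)*(2*P) = (3*P)*(2*P) = 6*P**2)
(Z(7) + M) + 14335 = (6*7**2 - 3690) + 14335 = (6*49 - 3690) + 14335 = (294 - 3690) + 14335 = -3396 + 14335 = 10939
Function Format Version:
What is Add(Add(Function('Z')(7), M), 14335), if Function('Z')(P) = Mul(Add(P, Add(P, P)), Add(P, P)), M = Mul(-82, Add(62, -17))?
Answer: 10939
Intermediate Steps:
M = -3690 (M = Mul(-82, 45) = -3690)
Function('Z')(P) = Mul(6, Pow(P, 2)) (Function('Z')(P) = Mul(Add(P, Mul(2, P)), Mul(2, P)) = Mul(Mul(3, P), Mul(2, P)) = Mul(6, Pow(P, 2)))
Add(Add(Function('Z')(7), M), 14335) = Add(Add(Mul(6, Pow(7, 2)), -3690), 14335) = Add(Add(Mul(6, 49), -3690), 14335) = Add(Add(294, -3690), 14335) = Add(-3396, 14335) = 10939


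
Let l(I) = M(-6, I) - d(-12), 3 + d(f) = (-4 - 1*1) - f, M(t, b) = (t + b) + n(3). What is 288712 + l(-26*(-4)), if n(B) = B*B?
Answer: 288815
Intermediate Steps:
n(B) = B**2
M(t, b) = 9 + b + t (M(t, b) = (t + b) + 3**2 = (b + t) + 9 = 9 + b + t)
d(f) = -8 - f (d(f) = -3 + ((-4 - 1*1) - f) = -3 + ((-4 - 1) - f) = -3 + (-5 - f) = -8 - f)
l(I) = -1 + I (l(I) = (9 + I - 6) - (-8 - 1*(-12)) = (3 + I) - (-8 + 12) = (3 + I) - 1*4 = (3 + I) - 4 = -1 + I)
288712 + l(-26*(-4)) = 288712 + (-1 - 26*(-4)) = 288712 + (-1 + 104) = 288712 + 103 = 288815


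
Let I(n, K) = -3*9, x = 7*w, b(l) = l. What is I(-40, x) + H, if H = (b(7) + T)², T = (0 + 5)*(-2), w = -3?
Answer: -18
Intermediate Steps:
T = -10 (T = 5*(-2) = -10)
x = -21 (x = 7*(-3) = -21)
I(n, K) = -27
H = 9 (H = (7 - 10)² = (-3)² = 9)
I(-40, x) + H = -27 + 9 = -18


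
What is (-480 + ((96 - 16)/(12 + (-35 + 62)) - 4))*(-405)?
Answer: 2537460/13 ≈ 1.9519e+5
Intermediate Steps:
(-480 + ((96 - 16)/(12 + (-35 + 62)) - 4))*(-405) = (-480 + (80/(12 + 27) - 4))*(-405) = (-480 + (80/39 - 4))*(-405) = (-480 - 76/39)*(-405) = -18796/39*(-405) = 2537460/13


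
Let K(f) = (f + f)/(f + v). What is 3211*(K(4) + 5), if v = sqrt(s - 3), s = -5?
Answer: 61009/3 - 6422*I*sqrt(2)/3 ≈ 20336.0 - 3027.4*I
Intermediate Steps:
v = 2*I*sqrt(2) (v = sqrt(-5 - 3) = sqrt(-8) = 2*I*sqrt(2) ≈ 2.8284*I)
K(f) = 2*f/(f + 2*I*sqrt(2)) (K(f) = (f + f)/(f + 2*I*sqrt(2)) = (2*f)/(f + 2*I*sqrt(2)) = 2*f/(f + 2*I*sqrt(2)))
3211*(K(4) + 5) = 3211*(2*4/(4 + 2*I*sqrt(2)) + 5) = 3211*(8/(4 + 2*I*sqrt(2)) + 5) = 3211*(5 + 8/(4 + 2*I*sqrt(2))) = 16055 + 25688/(4 + 2*I*sqrt(2))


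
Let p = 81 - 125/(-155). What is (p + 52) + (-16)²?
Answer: 12084/31 ≈ 389.81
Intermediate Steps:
p = 2536/31 (p = 81 - 125*(-1/155) = 81 + 25/31 = 2536/31 ≈ 81.806)
(p + 52) + (-16)² = (2536/31 + 52) + (-16)² = 4148/31 + 256 = 12084/31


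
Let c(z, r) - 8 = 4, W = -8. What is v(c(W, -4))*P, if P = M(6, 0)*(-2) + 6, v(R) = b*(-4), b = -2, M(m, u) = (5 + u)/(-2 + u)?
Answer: 88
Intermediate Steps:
c(z, r) = 12 (c(z, r) = 8 + 4 = 12)
M(m, u) = (5 + u)/(-2 + u)
v(R) = 8 (v(R) = -2*(-4) = 8)
P = 11 (P = ((5 + 0)/(-2 + 0))*(-2) + 6 = (5/(-2))*(-2) + 6 = -½*5*(-2) + 6 = -5/2*(-2) + 6 = 5 + 6 = 11)
v(c(W, -4))*P = 8*11 = 88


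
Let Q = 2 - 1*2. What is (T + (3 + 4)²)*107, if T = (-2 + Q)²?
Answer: 5671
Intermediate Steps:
Q = 0 (Q = 2 - 2 = 0)
T = 4 (T = (-2 + 0)² = (-2)² = 4)
(T + (3 + 4)²)*107 = (4 + (3 + 4)²)*107 = (4 + 7²)*107 = (4 + 49)*107 = 53*107 = 5671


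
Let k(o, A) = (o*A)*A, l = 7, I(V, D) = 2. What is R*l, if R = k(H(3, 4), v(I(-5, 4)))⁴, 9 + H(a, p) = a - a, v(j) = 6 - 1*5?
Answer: 45927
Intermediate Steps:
v(j) = 1 (v(j) = 6 - 5 = 1)
H(a, p) = -9 (H(a, p) = -9 + (a - a) = -9 + 0 = -9)
k(o, A) = o*A² (k(o, A) = (A*o)*A = o*A²)
R = 6561 (R = (-9*1²)⁴ = (-9*1)⁴ = (-9)⁴ = 6561)
R*l = 6561*7 = 45927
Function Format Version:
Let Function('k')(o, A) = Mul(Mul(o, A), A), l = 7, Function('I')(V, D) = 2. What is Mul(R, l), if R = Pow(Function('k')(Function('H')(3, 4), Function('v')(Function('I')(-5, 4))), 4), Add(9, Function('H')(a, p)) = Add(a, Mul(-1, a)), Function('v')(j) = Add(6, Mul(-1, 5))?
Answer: 45927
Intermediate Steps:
Function('v')(j) = 1 (Function('v')(j) = Add(6, -5) = 1)
Function('H')(a, p) = -9 (Function('H')(a, p) = Add(-9, Add(a, Mul(-1, a))) = Add(-9, 0) = -9)
Function('k')(o, A) = Mul(o, Pow(A, 2)) (Function('k')(o, A) = Mul(Mul(A, o), A) = Mul(o, Pow(A, 2)))
R = 6561 (R = Pow(Mul(-9, Pow(1, 2)), 4) = Pow(Mul(-9, 1), 4) = Pow(-9, 4) = 6561)
Mul(R, l) = Mul(6561, 7) = 45927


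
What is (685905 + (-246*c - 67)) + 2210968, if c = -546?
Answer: 3031122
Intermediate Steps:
(685905 + (-246*c - 67)) + 2210968 = (685905 + (-246*(-546) - 67)) + 2210968 = (685905 + (134316 - 67)) + 2210968 = (685905 + 134249) + 2210968 = 820154 + 2210968 = 3031122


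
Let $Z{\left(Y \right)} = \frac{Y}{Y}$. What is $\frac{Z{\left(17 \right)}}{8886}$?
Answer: $\frac{1}{8886} \approx 0.00011254$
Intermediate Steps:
$Z{\left(Y \right)} = 1$
$\frac{Z{\left(17 \right)}}{8886} = 1 \cdot \frac{1}{8886} = \frac{1}{8886}$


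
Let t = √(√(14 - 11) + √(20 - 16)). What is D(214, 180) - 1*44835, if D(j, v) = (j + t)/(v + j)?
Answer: -8832388/197 + √(2 + √3)/394 ≈ -44834.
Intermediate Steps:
t = √(2 + √3) (t = √(√3 + √4) = √(√3 + 2) = √(2 + √3) ≈ 1.9319)
D(j, v) = (j + √(2 + √3))/(j + v) (D(j, v) = (j + √(2 + √3))/(v + j) = (j + √(2 + √3))/(j + v))
D(214, 180) - 1*44835 = (214 + √(2 + √3))/(214 + 180) - 1*44835 = (214 + √(2 + √3))/394 - 44835 = (107/197 + √(2 + √3)/394) - 44835 = -8832388/197 + √(2 + √3)/394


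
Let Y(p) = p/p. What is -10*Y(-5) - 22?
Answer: -32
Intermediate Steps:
Y(p) = 1
-10*Y(-5) - 22 = -10*1 - 22 = -10 - 22 = -32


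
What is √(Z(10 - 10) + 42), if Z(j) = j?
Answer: √42 ≈ 6.4807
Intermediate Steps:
√(Z(10 - 10) + 42) = √((10 - 10) + 42) = √(0 + 42) = √42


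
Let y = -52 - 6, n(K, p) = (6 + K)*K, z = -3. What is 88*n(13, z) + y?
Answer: 21678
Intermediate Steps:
n(K, p) = K*(6 + K)
y = -58
88*n(13, z) + y = 88*(13*(6 + 13)) - 58 = 88*(13*19) - 58 = 88*247 - 58 = 21736 - 58 = 21678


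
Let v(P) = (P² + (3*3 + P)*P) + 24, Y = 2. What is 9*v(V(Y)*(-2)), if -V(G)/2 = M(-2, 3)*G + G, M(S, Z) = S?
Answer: 720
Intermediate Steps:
V(G) = 2*G (V(G) = -2*(-2*G + G) = -(-2)*G = 2*G)
v(P) = 24 + P² + P*(9 + P) (v(P) = (P² + (9 + P)*P) + 24 = (P² + P*(9 + P)) + 24 = 24 + P² + P*(9 + P))
9*v(V(Y)*(-2)) = 9*(24 + 2*((2*2)*(-2))² + 9*((2*2)*(-2))) = 9*(24 + 2*(4*(-2))² + 9*(4*(-2))) = 9*(24 + 2*(-8)² + 9*(-8)) = 9*(24 + 2*64 - 72) = 9*(24 + 128 - 72) = 9*80 = 720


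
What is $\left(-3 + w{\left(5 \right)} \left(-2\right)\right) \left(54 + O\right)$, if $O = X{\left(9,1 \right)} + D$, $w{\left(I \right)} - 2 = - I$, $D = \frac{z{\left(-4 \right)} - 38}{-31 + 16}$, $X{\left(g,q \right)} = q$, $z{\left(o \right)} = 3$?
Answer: $172$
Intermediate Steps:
$D = \frac{7}{3}$ ($D = \frac{3 - 38}{-31 + 16} = - \frac{35}{-15} = \left(-35\right) \left(- \frac{1}{15}\right) = \frac{7}{3} \approx 2.3333$)
$w{\left(I \right)} = 2 - I$
$O = \frac{10}{3}$ ($O = 1 + \frac{7}{3} = \frac{10}{3} \approx 3.3333$)
$\left(-3 + w{\left(5 \right)} \left(-2\right)\right) \left(54 + O\right) = \left(-3 + \left(2 - 5\right) \left(-2\right)\right) \left(54 + \frac{10}{3}\right) = \left(-3 + \left(2 - 5\right) \left(-2\right)\right) \frac{172}{3} = \left(-3 - -6\right) \frac{172}{3} = \left(-3 + 6\right) \frac{172}{3} = 3 \cdot \frac{172}{3} = 172$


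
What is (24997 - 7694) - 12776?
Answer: 4527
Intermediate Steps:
(24997 - 7694) - 12776 = 17303 - 12776 = 4527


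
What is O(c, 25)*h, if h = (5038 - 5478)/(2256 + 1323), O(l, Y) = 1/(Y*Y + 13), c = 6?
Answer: -20/103791 ≈ -0.00019269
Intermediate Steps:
O(l, Y) = 1/(13 + Y²) (O(l, Y) = 1/(Y² + 13) = 1/(13 + Y²))
h = -440/3579 ≈ -0.12294
O(c, 25)*h = -440/3579/(13 + 25²) = -440/3579/(13 + 625) = -440/3579/638 = (1/638)*(-440/3579) = -20/103791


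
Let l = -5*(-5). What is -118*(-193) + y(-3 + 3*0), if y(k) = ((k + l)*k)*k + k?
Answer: 22969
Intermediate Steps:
l = 25
y(k) = k + k**2*(25 + k) (y(k) = ((k + 25)*k)*k + k = ((25 + k)*k)*k + k = (k*(25 + k))*k + k = k**2*(25 + k) + k = k + k**2*(25 + k))
-118*(-193) + y(-3 + 3*0) = -118*(-193) + (-3 + 3*0)*(1 + (-3 + 3*0)**2 + 25*(-3 + 3*0)) = 22774 + (-3 + 0)*(1 + (-3 + 0)**2 + 25*(-3 + 0)) = 22774 - 3*(1 + (-3)**2 + 25*(-3)) = 22774 - 3*(1 + 9 - 75) = 22774 - 3*(-65) = 22774 + 195 = 22969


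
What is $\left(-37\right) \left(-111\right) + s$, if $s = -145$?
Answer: $3962$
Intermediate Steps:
$\left(-37\right) \left(-111\right) + s = \left(-37\right) \left(-111\right) - 145 = 4107 - 145 = 3962$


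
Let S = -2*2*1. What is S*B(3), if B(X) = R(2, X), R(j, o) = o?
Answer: -12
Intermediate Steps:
B(X) = X
S = -4 (S = -4*1 = -4)
S*B(3) = -4*3 = -12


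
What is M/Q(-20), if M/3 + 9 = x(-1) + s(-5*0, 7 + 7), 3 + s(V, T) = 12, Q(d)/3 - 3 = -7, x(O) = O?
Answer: ¼ ≈ 0.25000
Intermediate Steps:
Q(d) = -12 (Q(d) = 9 + 3*(-7) = 9 - 21 = -12)
s(V, T) = 9 (s(V, T) = -3 + 12 = 9)
M = -3 (M = -27 + 3*(-1 + 9) = -27 + 3*8 = -27 + 24 = -3)
M/Q(-20) = -3/(-12) = -3*(-1/12) = ¼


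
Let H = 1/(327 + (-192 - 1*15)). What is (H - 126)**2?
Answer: 228584161/14400 ≈ 15874.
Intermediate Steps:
H = 1/120 (H = 1/(327 + (-192 - 15)) = 1/(327 - 207) = 1/120 ≈ 0.0083333)
(H - 126)**2 = (1/120 - 126)**2 = (-15119/120)**2 = 228584161/14400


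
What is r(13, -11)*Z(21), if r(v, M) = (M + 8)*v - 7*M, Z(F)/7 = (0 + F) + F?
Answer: 11172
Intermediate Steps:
Z(F) = 14*F (Z(F) = 7*((0 + F) + F) = 7*(F + F) = 7*(2*F) = 14*F)
r(v, M) = -7*M + v*(8 + M) (r(v, M) = (8 + M)*v - 7*M = v*(8 + M) - 7*M = -7*M + v*(8 + M))
r(13, -11)*Z(21) = (-7*(-11) + 8*13 - 11*13)*(14*21) = (77 + 104 - 143)*294 = 38*294 = 11172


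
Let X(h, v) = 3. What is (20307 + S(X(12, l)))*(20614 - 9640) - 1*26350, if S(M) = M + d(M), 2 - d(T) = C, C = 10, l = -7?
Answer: 222767798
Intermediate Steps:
d(T) = -8 (d(T) = 2 - 1*10 = 2 - 10 = -8)
S(M) = -8 + M (S(M) = M - 8 = -8 + M)
(20307 + S(X(12, l)))*(20614 - 9640) - 1*26350 = (20307 + (-8 + 3))*(20614 - 9640) - 1*26350 = (20307 - 5)*10974 - 26350 = 20302*10974 - 26350 = 222794148 - 26350 = 222767798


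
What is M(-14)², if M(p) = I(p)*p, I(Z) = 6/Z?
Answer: 36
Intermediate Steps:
M(p) = 6 (M(p) = (6/p)*p = 6)
M(-14)² = 6² = 36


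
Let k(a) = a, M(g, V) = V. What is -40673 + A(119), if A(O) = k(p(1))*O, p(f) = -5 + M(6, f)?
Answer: -41149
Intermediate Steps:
p(f) = -5 + f
A(O) = -4*O (A(O) = (-5 + 1)*O = -4*O)
-40673 + A(119) = -40673 - 4*119 = -40673 - 476 = -41149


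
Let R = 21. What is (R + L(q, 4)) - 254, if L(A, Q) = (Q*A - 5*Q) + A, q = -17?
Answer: -338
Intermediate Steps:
L(A, Q) = A - 5*Q + A*Q (L(A, Q) = (A*Q - 5*Q) + A = (-5*Q + A*Q) + A = A - 5*Q + A*Q)
(R + L(q, 4)) - 254 = (21 + (-17 - 5*4 - 17*4)) - 254 = (21 + (-17 - 20 - 68)) - 254 = (21 - 105) - 254 = -84 - 254 = -338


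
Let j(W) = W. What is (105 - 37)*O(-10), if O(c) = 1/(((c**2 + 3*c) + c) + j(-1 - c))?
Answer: 68/69 ≈ 0.98551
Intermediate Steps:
O(c) = 1/(-1 + c**2 + 3*c) (O(c) = 1/(((c**2 + 3*c) + c) + (-1 - c)) = 1/((c**2 + 4*c) + (-1 - c)) = 1/(-1 + c**2 + 3*c))
(105 - 37)*O(-10) = (105 - 37)/(-1 + (-10)**2 + 3*(-10)) = 68/(-1 + 100 - 30) = 68/69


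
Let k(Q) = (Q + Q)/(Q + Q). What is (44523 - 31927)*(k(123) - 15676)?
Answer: -197442300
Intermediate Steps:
k(Q) = 1 (k(Q) = (2*Q)/((2*Q)) = (2*Q)*(1/(2*Q)) = 1)
(44523 - 31927)*(k(123) - 15676) = (44523 - 31927)*(1 - 15676) = 12596*(-15675) = -197442300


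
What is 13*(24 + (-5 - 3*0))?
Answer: 247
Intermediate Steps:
13*(24 + (-5 - 3*0)) = 13*(24 + (-5 + 0)) = 13*(24 - 5) = 13*19 = 247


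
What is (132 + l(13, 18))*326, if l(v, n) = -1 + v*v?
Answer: 97800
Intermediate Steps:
l(v, n) = -1 + v²
(132 + l(13, 18))*326 = (132 + (-1 + 13²))*326 = (132 + (-1 + 169))*326 = (132 + 168)*326 = 300*326 = 97800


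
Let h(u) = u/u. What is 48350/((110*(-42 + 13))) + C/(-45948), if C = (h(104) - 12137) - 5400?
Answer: -54141149/3664353 ≈ -14.775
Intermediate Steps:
h(u) = 1
C = -17536 (C = (1 - 12137) - 5400 = -12136 - 5400 = -17536)
48350/((110*(-42 + 13))) + C/(-45948) = 48350/((110*(-42 + 13))) - 17536/(-45948) = 48350/((110*(-29))) - 17536*(-1/45948) = 48350/(-3190) + 4384/11487 = 48350*(-1/3190) + 4384/11487 = -4835/319 + 4384/11487 = -54141149/3664353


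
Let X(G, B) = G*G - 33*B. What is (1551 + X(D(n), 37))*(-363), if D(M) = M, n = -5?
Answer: -128865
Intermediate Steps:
X(G, B) = G² - 33*B
(1551 + X(D(n), 37))*(-363) = (1551 + ((-5)² - 33*37))*(-363) = (1551 + (25 - 1221))*(-363) = (1551 - 1196)*(-363) = 355*(-363) = -128865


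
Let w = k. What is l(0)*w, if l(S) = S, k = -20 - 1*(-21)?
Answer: 0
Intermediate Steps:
k = 1 (k = -20 + 21 = 1)
w = 1
l(0)*w = 0*1 = 0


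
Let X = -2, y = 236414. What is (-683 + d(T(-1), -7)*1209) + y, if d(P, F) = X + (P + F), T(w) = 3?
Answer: 228477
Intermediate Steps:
d(P, F) = -2 + F + P (d(P, F) = -2 + (P + F) = -2 + (F + P) = -2 + F + P)
(-683 + d(T(-1), -7)*1209) + y = (-683 + (-2 - 7 + 3)*1209) + 236414 = (-683 - 6*1209) + 236414 = (-683 - 7254) + 236414 = -7937 + 236414 = 228477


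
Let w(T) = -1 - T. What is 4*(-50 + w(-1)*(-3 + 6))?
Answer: -200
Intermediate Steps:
4*(-50 + w(-1)*(-3 + 6)) = 4*(-50 + (-1 - 1*(-1))*(-3 + 6)) = 4*(-50 + (-1 + 1)*3) = 4*(-50 + 0*3) = 4*(-50 + 0) = 4*(-50) = -200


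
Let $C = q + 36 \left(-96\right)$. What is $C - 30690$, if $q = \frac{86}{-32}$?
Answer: $- \frac{546379}{16} \approx -34149.0$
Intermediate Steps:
$q = - \frac{43}{16}$ ($q = 86 \left(- \frac{1}{32}\right) = - \frac{43}{16} \approx -2.6875$)
$C = - \frac{55339}{16}$ ($C = - \frac{43}{16} + 36 \left(-96\right) = - \frac{43}{16} - 3456 = - \frac{55339}{16} \approx -3458.7$)
$C - 30690 = - \frac{55339}{16} - 30690 = - \frac{546379}{16}$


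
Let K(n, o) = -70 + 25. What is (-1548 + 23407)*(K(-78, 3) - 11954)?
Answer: -262286141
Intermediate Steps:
K(n, o) = -45
(-1548 + 23407)*(K(-78, 3) - 11954) = (-1548 + 23407)*(-45 - 11954) = 21859*(-11999) = -262286141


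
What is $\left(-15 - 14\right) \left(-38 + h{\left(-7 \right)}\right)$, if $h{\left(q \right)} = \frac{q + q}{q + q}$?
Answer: $1073$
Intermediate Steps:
$h{\left(q \right)} = 1$ ($h{\left(q \right)} = \frac{2 q}{2 q} = 2 q \frac{1}{2 q} = 1$)
$\left(-15 - 14\right) \left(-38 + h{\left(-7 \right)}\right) = \left(-15 - 14\right) \left(-38 + 1\right) = \left(-29\right) \left(-37\right) = 1073$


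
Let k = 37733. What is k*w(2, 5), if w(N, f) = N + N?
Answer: 150932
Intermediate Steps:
w(N, f) = 2*N
k*w(2, 5) = 37733*(2*2) = 37733*4 = 150932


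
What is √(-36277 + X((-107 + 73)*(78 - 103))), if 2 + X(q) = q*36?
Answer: 3*I*√631 ≈ 75.359*I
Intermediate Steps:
X(q) = -2 + 36*q (X(q) = -2 + q*36 = -2 + 36*q)
√(-36277 + X((-107 + 73)*(78 - 103))) = √(-36277 + (-2 + 36*((-107 + 73)*(78 - 103)))) = √(-36277 + (-2 + 36*(-34*(-25)))) = √(-36277 + (-2 + 36*850)) = √(-36277 + (-2 + 30600)) = √(-36277 + 30598) = √(-5679) = 3*I*√631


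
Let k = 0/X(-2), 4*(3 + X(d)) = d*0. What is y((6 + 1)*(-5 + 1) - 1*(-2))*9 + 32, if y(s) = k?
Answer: 32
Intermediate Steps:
X(d) = -3 (X(d) = -3 + (d*0)/4 = -3 + (¼)*0 = -3 + 0 = -3)
k = 0 (k = 0/(-3) = 0*(-⅓) = 0)
y(s) = 0
y((6 + 1)*(-5 + 1) - 1*(-2))*9 + 32 = 0*9 + 32 = 0 + 32 = 32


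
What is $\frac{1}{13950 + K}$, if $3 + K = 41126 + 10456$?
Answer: $\frac{1}{65529} \approx 1.526 \cdot 10^{-5}$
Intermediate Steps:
$K = 51579$ ($K = -3 + \left(41126 + 10456\right) = -3 + 51582 = 51579$)
$\frac{1}{13950 + K} = \frac{1}{13950 + 51579} = \frac{1}{65529}$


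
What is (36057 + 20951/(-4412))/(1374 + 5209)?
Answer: 159062533/29044196 ≈ 5.4766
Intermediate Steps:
(36057 + 20951/(-4412))/(1374 + 5209) = (36057 + 20951*(-1/4412))/6583 = (36057 - 20951/4412)*(1/6583) = (159062533/4412)*(1/6583) = 159062533/29044196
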